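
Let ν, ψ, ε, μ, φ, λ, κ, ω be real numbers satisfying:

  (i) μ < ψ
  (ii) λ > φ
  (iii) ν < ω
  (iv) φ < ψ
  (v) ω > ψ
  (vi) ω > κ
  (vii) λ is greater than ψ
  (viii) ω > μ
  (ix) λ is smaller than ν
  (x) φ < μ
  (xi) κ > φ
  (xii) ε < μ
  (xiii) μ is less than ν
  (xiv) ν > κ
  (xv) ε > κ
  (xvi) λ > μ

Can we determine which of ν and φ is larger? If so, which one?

Link the given pairs in sequence: φ < κ; κ < ε; ε < μ; μ < ψ; ψ < λ; λ < ν.
Together: φ < κ < ε < μ < ψ < λ < ν.
So ν is larger.

ν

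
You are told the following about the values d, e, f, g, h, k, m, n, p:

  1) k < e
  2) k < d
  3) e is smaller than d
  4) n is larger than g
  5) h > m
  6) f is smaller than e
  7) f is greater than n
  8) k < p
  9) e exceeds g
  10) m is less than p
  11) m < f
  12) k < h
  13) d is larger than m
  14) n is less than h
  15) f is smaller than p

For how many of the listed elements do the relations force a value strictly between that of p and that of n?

Chaining upward from n reaches: f, h, e, d.
Chaining downward from p reaches: g, m, k, f.
Strictly between n and p are those in both lists: f — 1 element.

1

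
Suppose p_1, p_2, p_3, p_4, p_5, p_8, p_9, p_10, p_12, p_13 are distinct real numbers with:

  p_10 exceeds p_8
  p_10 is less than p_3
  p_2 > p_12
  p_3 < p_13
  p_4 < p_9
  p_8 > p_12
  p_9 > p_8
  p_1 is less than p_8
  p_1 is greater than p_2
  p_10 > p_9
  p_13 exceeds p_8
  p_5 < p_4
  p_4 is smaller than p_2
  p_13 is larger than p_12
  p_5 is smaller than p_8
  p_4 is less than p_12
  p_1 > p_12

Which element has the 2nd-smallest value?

Piecing the relations together gives one ordering: p_5 < p_4 < p_12 < p_2 < p_1 < p_8 < p_9 < p_10 < p_3 < p_13.
The 2nd smallest is p_4.

p_4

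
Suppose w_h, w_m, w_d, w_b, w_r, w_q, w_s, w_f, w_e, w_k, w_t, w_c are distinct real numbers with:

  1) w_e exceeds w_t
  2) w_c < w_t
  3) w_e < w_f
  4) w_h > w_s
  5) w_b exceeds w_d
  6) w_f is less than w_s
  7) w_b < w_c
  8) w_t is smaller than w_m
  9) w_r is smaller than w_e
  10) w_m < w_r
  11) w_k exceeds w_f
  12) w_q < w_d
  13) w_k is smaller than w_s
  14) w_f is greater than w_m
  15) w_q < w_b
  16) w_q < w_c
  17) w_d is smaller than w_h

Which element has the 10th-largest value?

w_b

Piecing the relations together gives one ordering: w_q < w_d < w_b < w_c < w_t < w_m < w_r < w_e < w_f < w_k < w_s < w_h.
Counting 10 from the largest end gives w_b.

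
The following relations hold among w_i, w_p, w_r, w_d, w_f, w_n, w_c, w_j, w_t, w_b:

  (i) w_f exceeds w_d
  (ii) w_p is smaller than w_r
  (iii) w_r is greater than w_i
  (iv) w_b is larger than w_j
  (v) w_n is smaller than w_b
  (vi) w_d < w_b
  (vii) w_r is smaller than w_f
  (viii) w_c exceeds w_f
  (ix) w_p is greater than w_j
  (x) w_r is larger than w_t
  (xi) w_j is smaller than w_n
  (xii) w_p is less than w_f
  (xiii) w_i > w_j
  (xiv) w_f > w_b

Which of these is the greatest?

w_j is not greatest since w_j < w_p; w_p is not greatest since w_p < w_f; w_d is not greatest since w_d < w_b; w_n is not greatest since w_n < w_b; w_b is not greatest since w_b < w_f; w_t is not greatest since w_t < w_r; w_i is not greatest since w_i < w_r; w_r is not greatest since w_r < w_f; w_f is not greatest since w_f < w_c.
Only w_c has nothing above it, so w_c is the greatest.

w_c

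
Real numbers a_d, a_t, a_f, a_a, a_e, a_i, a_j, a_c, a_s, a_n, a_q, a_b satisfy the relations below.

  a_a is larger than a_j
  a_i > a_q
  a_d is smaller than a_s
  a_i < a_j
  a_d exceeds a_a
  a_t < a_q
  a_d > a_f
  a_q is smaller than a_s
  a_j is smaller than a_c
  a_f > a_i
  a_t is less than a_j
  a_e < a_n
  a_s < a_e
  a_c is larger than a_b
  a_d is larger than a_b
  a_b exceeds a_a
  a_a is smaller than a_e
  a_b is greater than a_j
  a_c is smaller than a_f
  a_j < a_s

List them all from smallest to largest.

a_t < a_q < a_i < a_j < a_a < a_b < a_c < a_f < a_d < a_s < a_e < a_n

Each adjacent pair is fixed by a given relation: a_t < a_q; a_q < a_i; a_i < a_j; a_j < a_a; a_a < a_b; a_b < a_c; a_c < a_f; a_f < a_d; a_d < a_s; a_s < a_e; a_e < a_n. Chaining them end to end gives the full order.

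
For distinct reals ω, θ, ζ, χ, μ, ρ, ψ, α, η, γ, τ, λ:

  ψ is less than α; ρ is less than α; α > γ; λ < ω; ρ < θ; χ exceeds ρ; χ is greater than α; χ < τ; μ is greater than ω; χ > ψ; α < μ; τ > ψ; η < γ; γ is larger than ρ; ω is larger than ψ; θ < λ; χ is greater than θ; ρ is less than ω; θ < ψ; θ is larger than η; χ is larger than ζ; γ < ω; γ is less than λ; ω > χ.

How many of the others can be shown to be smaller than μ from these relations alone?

10

From μ the given relations immediately reach α, ω.
From those, ρ, γ, ψ, χ, λ — 7 in total.
From those, η, θ, ζ — 10 in total.
Nothing else is reachable below μ; 10 in all.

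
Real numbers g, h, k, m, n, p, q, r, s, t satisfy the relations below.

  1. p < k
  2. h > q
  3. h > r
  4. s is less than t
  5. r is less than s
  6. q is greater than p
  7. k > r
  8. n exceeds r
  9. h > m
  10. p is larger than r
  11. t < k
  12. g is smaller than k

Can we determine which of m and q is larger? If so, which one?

Following every chain through m: above m we get h.
q is not reached, and no chain runs the other way from q to m.
So the given relations leave the order of m and q undetermined.

undetermined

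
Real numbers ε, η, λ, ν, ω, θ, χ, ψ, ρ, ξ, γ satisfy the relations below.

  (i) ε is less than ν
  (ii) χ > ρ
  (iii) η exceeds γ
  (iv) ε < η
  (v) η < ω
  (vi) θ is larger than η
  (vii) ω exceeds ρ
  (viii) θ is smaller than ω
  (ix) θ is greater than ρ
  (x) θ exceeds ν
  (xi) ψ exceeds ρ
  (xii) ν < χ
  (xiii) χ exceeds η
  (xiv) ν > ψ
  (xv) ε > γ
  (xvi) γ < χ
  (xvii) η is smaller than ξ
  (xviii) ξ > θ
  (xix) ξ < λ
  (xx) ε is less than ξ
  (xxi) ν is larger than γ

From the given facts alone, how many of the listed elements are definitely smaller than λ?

8

Directly below λ: ξ.
One step further: ε, η, θ (4 so far).
One step further: γ, ρ, ν (7 so far).
One step further: ψ (8 so far).
No other element is forced below λ by the given relations, so the count is 8.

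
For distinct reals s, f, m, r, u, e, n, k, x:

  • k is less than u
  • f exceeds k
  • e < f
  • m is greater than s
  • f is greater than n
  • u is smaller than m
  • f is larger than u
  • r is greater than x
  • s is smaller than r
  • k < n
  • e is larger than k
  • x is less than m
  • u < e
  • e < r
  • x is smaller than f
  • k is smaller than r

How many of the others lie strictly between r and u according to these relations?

Chaining upward from u reaches: e, f, m.
Chaining downward from r reaches: x, k, e, s.
Strictly between u and r are those in both lists: e — 1 element.

1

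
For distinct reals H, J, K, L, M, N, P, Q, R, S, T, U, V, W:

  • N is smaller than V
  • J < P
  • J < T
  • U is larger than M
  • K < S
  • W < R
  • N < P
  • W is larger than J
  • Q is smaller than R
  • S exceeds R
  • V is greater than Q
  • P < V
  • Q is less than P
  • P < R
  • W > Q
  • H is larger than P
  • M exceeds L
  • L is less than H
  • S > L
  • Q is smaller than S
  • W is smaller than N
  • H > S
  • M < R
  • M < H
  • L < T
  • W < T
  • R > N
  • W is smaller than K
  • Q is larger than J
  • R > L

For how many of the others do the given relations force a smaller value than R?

7

From R the given relations immediately reach Q, L, W, N, P, M.
From those, J — 7 in total.
Nothing else is reachable below R; 7 in all.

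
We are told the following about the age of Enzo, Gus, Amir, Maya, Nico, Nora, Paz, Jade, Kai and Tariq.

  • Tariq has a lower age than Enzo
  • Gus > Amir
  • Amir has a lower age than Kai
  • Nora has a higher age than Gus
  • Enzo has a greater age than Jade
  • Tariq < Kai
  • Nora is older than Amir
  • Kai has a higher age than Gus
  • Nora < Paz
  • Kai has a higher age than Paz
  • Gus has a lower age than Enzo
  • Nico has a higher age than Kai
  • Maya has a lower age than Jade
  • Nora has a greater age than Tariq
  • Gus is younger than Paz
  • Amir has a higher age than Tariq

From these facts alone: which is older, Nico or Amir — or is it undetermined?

The relevant relations are Amir < Gus; Gus < Nora; Nora < Paz; Paz < Kai; Kai < Nico.
Together: Amir < Gus < Nora < Paz < Kai < Nico.
So Nico is older.

Nico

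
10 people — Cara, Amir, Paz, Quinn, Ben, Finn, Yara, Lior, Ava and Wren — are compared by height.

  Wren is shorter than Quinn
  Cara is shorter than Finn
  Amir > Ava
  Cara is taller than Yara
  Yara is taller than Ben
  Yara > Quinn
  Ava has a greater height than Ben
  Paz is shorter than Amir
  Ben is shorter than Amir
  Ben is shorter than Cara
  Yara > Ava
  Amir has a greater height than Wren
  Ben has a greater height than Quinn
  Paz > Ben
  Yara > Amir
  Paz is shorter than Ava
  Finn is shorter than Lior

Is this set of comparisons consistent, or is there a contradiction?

The single ordering Wren < Quinn < Ben < Paz < Ava < Amir < Yara < Cara < Finn < Lior satisfies every listed relation, so no contradiction arises.

consistent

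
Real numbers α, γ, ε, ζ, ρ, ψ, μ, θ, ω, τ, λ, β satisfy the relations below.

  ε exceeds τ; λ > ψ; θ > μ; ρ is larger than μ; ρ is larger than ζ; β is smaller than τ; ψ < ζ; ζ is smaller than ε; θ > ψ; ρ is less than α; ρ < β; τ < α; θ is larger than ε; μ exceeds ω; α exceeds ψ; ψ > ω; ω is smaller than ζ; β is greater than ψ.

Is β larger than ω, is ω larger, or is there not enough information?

β

The relevant relations are ω < ψ; ψ < ζ; ζ < ρ; ρ < β.
Together: ω < ψ < ζ < ρ < β.
So β is larger.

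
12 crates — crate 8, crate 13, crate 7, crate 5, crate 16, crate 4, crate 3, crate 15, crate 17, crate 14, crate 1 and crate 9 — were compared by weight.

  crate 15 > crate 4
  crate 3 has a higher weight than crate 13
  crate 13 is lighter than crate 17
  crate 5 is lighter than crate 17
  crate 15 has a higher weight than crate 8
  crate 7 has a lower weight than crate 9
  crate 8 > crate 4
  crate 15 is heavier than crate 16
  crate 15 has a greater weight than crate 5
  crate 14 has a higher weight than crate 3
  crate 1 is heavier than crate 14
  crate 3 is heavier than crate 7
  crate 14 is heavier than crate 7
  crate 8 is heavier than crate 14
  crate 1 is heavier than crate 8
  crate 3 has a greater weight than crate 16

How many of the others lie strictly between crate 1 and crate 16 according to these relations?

3

The relations place crate 16 below crate 1. An element lies strictly between them when it is forced above crate 16 and also forced below crate 1.
Above crate 16: {crate 3, crate 14, crate 8, crate 15}. Below crate 1: {crate 13, crate 7, crate 3, crate 4, crate 14, crate 8}.
Intersection: {crate 3, crate 14, crate 8} — 3.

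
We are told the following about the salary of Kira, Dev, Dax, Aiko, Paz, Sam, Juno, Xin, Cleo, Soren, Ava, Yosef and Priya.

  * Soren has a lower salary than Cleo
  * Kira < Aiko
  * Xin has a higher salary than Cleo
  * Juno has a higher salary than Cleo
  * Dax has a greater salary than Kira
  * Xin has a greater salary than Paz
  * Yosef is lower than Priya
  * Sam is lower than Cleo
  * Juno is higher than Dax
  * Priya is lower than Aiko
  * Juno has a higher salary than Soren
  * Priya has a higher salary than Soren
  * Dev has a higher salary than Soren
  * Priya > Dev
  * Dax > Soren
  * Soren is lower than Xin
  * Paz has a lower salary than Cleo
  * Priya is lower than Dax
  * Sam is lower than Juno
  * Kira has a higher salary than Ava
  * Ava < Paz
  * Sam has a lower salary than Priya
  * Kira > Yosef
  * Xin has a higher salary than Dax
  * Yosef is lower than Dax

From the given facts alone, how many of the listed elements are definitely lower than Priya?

The elements the relations force below Priya are Soren, Yosef, Dev, Sam — no chain reaches any other.
That is 4.

4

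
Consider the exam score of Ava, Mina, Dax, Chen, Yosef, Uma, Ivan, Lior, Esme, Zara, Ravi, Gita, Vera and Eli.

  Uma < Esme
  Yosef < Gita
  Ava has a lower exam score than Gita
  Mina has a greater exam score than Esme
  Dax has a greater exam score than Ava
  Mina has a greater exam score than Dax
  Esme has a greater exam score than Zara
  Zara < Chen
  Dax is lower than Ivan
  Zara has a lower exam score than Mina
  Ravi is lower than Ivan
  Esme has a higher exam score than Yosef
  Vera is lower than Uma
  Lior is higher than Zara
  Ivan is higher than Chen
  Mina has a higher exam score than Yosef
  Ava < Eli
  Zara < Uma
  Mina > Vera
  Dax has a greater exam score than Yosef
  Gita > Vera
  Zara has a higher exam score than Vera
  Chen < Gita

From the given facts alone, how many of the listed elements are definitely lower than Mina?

Directly below Mina: Vera, Zara, Yosef, Dax, Esme.
One step further: Ava, Uma (7 so far).
No other element is forced below Mina by the given relations, so the count is 7.

7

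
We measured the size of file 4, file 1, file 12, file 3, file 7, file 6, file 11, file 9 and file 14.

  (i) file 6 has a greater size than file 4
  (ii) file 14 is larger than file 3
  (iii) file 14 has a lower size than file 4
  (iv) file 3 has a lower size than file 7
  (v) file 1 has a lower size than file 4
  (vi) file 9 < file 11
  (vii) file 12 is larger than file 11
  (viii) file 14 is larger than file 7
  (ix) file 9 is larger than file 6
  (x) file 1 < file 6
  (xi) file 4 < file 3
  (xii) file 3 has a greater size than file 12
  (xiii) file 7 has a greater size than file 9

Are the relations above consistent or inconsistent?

We have file 14 < file 4 stated directly, yet also file 4 < file 6 < file 9 < file 11 < file 12 < file 3 < file 7 < file 14 by chaining the others — so file 4 < file 14. Contradiction.

inconsistent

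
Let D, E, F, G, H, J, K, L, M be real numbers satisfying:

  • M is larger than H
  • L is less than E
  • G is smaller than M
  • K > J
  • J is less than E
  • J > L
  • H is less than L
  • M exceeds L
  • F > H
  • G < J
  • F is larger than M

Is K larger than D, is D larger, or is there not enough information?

Following every chain through D: nothing is chained to D.
K is not reached, and no chain runs the other way from K to D.
So the given relations leave the order of D and K undetermined.

undetermined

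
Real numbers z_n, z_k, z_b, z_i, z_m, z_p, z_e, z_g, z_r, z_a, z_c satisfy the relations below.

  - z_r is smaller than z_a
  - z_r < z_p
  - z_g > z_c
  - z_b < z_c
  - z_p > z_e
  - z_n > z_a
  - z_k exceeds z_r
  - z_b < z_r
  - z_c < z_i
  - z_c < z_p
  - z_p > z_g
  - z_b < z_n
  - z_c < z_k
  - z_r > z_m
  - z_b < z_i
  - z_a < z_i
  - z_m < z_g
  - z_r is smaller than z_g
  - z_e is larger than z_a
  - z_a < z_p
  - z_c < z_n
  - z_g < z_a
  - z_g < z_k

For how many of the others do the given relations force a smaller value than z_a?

The elements the relations force below z_a are z_m, z_b, z_r, z_c, z_g — no chain reaches any other.
That is 5.

5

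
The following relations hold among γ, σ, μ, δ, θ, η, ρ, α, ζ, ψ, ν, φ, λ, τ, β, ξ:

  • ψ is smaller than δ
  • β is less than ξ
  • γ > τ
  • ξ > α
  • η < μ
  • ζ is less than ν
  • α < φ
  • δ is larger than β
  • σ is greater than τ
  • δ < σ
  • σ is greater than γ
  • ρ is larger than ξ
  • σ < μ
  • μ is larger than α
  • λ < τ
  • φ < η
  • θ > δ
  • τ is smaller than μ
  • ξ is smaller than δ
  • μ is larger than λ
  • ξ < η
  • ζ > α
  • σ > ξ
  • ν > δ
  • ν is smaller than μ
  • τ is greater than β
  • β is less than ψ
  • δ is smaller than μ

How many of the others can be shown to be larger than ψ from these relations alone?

5

Directly above ψ: δ.
One step further: σ, ν, μ, θ (5 so far).
Nothing else is reachable above ψ; 5 in all.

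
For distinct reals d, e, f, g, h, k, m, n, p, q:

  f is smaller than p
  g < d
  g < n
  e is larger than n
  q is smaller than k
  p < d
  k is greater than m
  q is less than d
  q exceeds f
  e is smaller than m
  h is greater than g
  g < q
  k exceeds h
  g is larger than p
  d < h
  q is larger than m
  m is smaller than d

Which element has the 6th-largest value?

e

Piecing the relations together gives one ordering: f < p < g < n < e < m < q < d < h < k.
Counting 6 from the largest end gives e.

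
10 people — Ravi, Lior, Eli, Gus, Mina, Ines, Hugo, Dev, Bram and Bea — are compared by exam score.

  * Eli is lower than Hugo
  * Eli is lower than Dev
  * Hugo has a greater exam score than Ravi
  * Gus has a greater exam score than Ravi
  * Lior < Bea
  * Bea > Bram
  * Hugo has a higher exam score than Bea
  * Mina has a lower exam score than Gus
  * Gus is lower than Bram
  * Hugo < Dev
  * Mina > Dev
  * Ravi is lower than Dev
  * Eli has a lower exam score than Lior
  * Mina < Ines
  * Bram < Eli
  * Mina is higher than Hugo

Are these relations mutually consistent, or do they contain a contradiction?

inconsistent

Chaining the given relations yields Gus < Bram < Eli < Lior < Bea < Hugo < Dev < Mina, so Gus < Mina. But one relation states Mina < Gus. These cannot both hold.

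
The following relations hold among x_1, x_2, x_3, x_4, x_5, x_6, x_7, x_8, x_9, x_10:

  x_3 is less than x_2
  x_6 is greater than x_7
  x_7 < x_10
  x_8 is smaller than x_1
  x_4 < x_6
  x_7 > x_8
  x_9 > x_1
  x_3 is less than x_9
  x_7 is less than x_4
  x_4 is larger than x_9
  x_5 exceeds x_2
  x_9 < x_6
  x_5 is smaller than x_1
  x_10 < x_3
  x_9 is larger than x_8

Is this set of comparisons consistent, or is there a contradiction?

consistent

Every relation is compatible with x_8 < x_7 < x_10 < x_3 < x_2 < x_5 < x_1 < x_9 < x_4 < x_6; the set is consistent.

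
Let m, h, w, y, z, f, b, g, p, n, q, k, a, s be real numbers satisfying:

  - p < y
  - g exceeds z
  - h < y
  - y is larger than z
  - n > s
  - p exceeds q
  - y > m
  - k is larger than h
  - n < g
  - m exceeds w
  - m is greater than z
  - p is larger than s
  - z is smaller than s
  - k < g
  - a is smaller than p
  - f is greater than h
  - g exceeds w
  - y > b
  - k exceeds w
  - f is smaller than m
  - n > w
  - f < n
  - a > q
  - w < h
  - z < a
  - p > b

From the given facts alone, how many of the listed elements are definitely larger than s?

4

From s the given relations immediately reach p, n.
From those, y, g — 4 in total.
No other element is forced above s by the given relations, so the count is 4.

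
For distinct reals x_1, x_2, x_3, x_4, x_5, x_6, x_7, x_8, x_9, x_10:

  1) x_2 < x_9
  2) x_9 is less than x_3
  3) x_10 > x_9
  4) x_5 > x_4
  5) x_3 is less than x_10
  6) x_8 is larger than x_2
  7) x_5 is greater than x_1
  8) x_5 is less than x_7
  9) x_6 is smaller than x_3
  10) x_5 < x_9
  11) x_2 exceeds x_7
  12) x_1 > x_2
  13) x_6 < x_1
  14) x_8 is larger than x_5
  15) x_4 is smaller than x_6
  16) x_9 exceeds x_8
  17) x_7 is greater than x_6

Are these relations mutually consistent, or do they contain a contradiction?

Chaining the given relations yields x_1 < x_5 < x_7 < x_2, so x_1 < x_2. But one relation states x_2 < x_1. These cannot both hold.

inconsistent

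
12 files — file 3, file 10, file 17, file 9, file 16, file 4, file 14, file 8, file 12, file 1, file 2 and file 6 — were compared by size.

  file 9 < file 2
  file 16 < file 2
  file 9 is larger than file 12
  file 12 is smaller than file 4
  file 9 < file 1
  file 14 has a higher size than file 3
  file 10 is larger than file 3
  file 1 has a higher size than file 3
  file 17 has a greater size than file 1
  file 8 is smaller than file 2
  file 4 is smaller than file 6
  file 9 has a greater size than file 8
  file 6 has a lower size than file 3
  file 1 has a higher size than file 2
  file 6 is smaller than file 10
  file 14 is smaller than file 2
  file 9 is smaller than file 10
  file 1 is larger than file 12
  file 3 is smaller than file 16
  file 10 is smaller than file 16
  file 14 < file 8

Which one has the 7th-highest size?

Chaining the given pairs: file 12 < file 4 < file 6 < file 3 < file 14 < file 8 < file 9 < file 10 < file 16 < file 2 < file 1 < file 17.
The 7th largest is file 8.

file 8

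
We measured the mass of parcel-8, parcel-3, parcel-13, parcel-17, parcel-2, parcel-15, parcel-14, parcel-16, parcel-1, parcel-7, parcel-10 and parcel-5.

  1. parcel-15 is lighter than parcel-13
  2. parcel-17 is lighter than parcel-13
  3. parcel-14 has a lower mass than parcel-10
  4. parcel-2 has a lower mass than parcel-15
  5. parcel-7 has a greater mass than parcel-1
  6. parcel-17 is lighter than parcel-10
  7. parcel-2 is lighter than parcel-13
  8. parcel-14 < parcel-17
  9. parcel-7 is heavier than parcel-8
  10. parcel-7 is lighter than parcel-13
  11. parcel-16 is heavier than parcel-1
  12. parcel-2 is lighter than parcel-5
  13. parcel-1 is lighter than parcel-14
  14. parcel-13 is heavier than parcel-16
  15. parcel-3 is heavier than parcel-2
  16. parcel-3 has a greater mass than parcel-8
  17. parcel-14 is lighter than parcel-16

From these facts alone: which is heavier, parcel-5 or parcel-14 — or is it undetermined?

undetermined

Following every chain through parcel-14: above parcel-14 we get parcel-17, parcel-16, parcel-10, parcel-13; below parcel-14 we get parcel-1.
parcel-5 is not reached, and no chain runs the other way from parcel-5 to parcel-14.
So the given relations leave the order of parcel-14 and parcel-5 undetermined.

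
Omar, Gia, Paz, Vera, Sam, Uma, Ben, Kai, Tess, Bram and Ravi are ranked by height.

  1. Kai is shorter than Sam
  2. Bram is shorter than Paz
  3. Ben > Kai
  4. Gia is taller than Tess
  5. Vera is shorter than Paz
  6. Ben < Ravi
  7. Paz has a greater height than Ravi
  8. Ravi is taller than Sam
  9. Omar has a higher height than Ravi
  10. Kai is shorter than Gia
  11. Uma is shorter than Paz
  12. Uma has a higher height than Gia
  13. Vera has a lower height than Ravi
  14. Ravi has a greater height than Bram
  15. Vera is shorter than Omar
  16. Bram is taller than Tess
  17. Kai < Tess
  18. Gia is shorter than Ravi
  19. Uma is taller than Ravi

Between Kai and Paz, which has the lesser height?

The relevant relations are Kai < Tess; Tess < Gia; Gia < Ravi; Ravi < Uma; Uma < Paz.
Together: Kai < Tess < Gia < Ravi < Uma < Paz.
So Kai < Paz; Kai is the shorter of the two.

Kai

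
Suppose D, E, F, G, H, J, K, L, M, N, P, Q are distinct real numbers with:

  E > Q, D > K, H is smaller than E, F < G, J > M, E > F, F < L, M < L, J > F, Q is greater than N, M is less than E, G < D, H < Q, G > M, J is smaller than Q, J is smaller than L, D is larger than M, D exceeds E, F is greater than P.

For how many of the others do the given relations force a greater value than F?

6

Directly above F: G, J, L, E.
One step further: Q, D (6 so far).
Nothing else is reachable above F; 6 in all.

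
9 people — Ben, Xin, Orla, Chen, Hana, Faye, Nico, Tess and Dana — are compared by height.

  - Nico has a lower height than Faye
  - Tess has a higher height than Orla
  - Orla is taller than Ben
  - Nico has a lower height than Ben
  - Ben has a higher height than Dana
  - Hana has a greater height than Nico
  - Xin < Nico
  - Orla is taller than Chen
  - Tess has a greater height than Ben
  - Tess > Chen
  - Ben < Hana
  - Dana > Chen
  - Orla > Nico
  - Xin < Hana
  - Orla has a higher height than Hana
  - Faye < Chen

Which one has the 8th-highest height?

Nico

Chaining the given pairs: Xin < Nico < Faye < Chen < Dana < Ben < Hana < Orla < Tess.
The 8th largest is Nico.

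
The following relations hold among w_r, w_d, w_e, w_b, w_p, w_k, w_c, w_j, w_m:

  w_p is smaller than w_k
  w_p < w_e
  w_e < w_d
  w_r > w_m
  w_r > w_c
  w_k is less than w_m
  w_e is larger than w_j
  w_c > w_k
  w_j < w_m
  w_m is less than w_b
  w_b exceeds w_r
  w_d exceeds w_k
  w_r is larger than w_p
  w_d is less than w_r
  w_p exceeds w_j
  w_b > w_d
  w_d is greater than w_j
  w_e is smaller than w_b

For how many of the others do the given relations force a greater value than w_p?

7

Directly above w_p: w_k, w_e, w_r.
One step further: w_c, w_m, w_d, w_b (7 so far).
No other element is forced above w_p by the given relations, so the count is 7.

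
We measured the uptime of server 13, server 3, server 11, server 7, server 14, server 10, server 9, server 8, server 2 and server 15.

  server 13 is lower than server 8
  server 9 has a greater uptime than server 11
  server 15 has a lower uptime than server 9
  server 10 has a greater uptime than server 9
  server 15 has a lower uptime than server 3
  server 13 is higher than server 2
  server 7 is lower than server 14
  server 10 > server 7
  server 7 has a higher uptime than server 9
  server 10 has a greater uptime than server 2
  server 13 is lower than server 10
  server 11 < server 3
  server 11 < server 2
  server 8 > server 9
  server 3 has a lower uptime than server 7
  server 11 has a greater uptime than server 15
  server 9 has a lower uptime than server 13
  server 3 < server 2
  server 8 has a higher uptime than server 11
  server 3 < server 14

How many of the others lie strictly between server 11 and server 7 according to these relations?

2

The relations place server 11 below server 7. An element lies strictly between them when it is forced above server 11 and also forced below server 7.
Above server 11: {server 3, server 2, server 9, server 13, server 8, server 10, server 14}. Below server 7: {server 15, server 3, server 9}.
Intersection: {server 3, server 9} — 2.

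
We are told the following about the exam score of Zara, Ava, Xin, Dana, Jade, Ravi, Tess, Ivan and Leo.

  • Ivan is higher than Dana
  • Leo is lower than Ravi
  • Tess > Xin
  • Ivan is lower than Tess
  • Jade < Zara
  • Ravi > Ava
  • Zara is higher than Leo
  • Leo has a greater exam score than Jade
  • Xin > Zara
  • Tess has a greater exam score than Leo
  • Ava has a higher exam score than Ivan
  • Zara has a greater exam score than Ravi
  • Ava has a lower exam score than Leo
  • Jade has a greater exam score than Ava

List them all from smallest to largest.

Dana < Ivan < Ava < Jade < Leo < Ravi < Zara < Xin < Tess

The consecutive links are each given: Dana < Ivan; Ivan < Ava; Ava < Jade; Jade < Leo; Leo < Ravi; Ravi < Zara; Zara < Xin; Xin < Tess.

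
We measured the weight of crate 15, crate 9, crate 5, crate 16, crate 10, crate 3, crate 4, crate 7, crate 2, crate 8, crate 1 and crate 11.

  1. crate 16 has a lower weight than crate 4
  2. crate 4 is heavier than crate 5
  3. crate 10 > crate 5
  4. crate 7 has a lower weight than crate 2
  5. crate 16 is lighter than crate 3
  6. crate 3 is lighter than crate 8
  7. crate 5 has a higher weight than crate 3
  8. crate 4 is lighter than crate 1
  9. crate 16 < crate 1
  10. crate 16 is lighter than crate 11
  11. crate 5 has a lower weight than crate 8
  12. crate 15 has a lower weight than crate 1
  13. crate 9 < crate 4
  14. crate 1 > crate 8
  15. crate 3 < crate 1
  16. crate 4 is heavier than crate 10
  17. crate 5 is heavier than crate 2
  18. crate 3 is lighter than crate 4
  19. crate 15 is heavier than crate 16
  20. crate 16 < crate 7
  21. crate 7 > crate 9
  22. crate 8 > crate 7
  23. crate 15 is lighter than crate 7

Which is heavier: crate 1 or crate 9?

crate 1

The relevant relations are crate 9 < crate 7; crate 7 < crate 2; crate 2 < crate 5; crate 5 < crate 10; crate 10 < crate 4; crate 4 < crate 1.
Together: crate 9 < crate 7 < crate 2 < crate 5 < crate 10 < crate 4 < crate 1.
So crate 9 < crate 1; crate 1 is the heavier of the two.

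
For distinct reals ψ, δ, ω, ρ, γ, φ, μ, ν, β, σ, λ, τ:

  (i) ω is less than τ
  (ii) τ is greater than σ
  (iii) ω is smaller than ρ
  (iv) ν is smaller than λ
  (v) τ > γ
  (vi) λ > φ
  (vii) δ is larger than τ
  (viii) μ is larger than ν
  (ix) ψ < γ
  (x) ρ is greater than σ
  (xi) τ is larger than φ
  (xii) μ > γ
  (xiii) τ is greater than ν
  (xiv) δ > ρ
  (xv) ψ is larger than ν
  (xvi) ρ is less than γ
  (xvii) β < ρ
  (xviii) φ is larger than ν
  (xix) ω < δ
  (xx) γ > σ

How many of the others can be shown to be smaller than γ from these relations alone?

From γ the given relations immediately reach σ, ψ, ρ.
From those, ν, β, ω — 6 in total.
No other element is forced below γ by the given relations, so the count is 6.

6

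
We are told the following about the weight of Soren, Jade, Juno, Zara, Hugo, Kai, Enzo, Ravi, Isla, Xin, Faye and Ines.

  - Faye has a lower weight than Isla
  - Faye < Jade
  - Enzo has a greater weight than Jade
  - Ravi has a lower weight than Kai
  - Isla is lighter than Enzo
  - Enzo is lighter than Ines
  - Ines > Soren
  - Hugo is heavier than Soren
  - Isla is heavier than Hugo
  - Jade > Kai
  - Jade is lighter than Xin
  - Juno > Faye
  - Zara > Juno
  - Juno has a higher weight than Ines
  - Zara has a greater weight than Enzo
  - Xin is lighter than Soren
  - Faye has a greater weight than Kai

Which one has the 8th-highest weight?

Xin

The consecutive relations fix a unique order: Ravi < Kai < Faye < Jade < Xin < Soren < Hugo < Isla < Enzo < Ines < Juno < Zara.
Counting 8 from the largest end gives Xin.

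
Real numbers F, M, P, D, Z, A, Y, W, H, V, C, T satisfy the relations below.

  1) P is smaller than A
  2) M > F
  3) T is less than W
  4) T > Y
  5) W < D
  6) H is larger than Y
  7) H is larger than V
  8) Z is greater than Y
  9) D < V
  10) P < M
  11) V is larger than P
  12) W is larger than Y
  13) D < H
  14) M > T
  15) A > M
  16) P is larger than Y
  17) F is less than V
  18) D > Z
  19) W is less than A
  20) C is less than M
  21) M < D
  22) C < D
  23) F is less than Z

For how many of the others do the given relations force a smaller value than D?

8

From D the given relations immediately reach Z, C, W, M.
From those, Y, F, T, P — 8 in total.
No other element is forced below D by the given relations, so the count is 8.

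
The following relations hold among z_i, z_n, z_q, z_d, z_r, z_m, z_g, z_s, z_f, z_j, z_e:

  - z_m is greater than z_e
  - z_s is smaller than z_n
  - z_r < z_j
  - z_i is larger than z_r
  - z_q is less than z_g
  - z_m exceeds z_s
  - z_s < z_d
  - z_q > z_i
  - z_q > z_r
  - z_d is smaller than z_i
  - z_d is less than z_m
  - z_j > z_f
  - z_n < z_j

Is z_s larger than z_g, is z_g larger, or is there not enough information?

z_g

z_s < z_d and z_d < z_i give z_s < z_i.
Then z_i < z_q extends the chain to z_q.
Then z_q < z_g extends the chain to z_g.
So z_g is larger.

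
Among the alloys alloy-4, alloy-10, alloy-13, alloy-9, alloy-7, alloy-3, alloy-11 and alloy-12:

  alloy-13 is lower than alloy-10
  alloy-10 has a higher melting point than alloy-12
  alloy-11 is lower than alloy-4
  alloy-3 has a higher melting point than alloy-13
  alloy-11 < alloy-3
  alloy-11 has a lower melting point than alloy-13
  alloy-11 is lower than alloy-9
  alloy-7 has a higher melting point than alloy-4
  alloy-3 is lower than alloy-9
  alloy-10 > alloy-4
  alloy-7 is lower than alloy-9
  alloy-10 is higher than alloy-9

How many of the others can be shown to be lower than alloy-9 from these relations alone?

The elements the relations force below alloy-9 are alloy-11, alloy-4, alloy-13, alloy-7, alloy-3 — no chain reaches any other.
That is 5.

5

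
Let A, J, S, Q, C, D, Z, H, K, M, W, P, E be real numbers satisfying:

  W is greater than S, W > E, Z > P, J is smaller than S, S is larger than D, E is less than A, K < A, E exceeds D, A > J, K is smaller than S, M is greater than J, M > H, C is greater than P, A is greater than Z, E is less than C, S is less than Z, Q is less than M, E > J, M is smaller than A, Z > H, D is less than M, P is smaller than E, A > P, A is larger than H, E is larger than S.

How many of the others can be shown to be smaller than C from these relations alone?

Directly below C: P, E.
One step further: J, D, S (5 so far).
One step further: K (6 so far).
Nothing else is reachable below C; 6 in all.

6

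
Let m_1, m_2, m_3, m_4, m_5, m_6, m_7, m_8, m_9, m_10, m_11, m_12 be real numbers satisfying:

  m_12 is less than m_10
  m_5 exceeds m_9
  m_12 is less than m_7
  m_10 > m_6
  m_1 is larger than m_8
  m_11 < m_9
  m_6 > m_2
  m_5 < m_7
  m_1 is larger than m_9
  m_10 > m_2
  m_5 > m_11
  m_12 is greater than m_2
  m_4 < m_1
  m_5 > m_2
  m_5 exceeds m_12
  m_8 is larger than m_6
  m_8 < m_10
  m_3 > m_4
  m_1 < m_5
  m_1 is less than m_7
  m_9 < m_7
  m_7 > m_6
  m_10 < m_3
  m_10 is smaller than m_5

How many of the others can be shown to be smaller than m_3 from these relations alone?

6

From m_3 the given relations immediately reach m_4, m_10.
From those, m_2, m_6, m_12, m_8 — 6 in total.
No other element is forced below m_3 by the given relations, so the count is 6.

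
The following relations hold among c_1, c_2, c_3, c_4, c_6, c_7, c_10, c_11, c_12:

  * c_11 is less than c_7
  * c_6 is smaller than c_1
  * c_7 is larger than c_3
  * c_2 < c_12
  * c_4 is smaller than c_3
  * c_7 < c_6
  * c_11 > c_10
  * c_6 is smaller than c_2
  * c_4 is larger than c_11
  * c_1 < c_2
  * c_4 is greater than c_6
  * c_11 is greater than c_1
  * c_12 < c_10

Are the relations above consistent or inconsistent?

inconsistent

We have c_7 < c_6 stated directly, yet also c_6 < c_1 < c_2 < c_12 < c_10 < c_11 < c_4 < c_3 < c_7 by chaining the others — so c_6 < c_7. Contradiction.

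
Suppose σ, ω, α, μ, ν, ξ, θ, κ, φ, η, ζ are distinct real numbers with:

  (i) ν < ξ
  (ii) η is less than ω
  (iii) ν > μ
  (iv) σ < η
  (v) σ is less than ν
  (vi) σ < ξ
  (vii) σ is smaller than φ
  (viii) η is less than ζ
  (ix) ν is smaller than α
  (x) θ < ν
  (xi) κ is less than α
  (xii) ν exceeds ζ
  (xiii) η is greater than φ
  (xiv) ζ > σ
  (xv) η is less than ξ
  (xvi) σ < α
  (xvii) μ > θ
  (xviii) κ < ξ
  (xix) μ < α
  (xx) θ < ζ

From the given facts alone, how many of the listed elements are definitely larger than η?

From η the given relations immediately reach ζ, ω, ξ.
From those, ν — 4 in total.
From those, α — 5 in total.
No other element is forced above η by the given relations, so the count is 5.

5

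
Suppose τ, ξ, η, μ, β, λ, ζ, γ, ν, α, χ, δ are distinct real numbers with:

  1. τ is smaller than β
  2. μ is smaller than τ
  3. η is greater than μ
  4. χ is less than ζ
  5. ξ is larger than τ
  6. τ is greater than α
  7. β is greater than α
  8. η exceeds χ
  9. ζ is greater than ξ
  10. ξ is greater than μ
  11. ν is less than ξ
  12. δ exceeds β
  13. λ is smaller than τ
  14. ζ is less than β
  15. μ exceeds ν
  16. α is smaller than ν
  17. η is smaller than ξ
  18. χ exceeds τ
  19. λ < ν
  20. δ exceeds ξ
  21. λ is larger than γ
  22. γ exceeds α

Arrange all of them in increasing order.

The consecutive links are each given: α < γ; γ < λ; λ < ν; ν < μ; μ < τ; τ < χ; χ < η; η < ξ; ξ < ζ; ζ < β; β < δ.

α < γ < λ < ν < μ < τ < χ < η < ξ < ζ < β < δ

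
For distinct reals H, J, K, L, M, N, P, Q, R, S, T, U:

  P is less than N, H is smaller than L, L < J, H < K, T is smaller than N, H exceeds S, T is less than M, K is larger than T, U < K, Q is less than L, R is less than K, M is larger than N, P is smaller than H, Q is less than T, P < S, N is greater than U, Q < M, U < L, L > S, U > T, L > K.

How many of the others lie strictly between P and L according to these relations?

3

Chaining upward from P reaches: S, H, N, K, M, J.
Chaining downward from L reaches: S, R, Q, T, H, U, K.
Strictly between P and L are those in both lists: S, H, K — 3 elements.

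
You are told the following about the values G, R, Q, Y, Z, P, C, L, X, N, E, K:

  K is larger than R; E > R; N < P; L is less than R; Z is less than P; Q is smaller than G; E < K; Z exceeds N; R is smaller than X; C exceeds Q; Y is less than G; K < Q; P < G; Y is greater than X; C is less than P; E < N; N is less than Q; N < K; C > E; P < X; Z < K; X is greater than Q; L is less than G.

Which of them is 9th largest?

Chaining the given pairs: L < R < E < N < Z < K < Q < C < P < X < Y < G.
Counting 9 from the largest end gives N.

N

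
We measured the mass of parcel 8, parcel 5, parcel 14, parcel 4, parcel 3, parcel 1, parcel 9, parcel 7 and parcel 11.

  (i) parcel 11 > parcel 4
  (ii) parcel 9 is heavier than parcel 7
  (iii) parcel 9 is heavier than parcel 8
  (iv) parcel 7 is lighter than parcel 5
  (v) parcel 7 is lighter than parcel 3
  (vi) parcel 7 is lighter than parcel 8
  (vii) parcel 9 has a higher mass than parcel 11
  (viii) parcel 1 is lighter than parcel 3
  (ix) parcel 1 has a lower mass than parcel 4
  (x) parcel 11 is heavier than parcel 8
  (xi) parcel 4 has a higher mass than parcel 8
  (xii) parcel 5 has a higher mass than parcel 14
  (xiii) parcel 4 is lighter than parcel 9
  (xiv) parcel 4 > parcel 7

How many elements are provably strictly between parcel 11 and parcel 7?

Chaining upward from parcel 7 reaches: parcel 8, parcel 4, parcel 3, parcel 5, parcel 9.
Chaining downward from parcel 11 reaches: parcel 8, parcel 1, parcel 4.
Strictly between parcel 7 and parcel 11 are those in both lists: parcel 8, parcel 4 — 2 elements.

2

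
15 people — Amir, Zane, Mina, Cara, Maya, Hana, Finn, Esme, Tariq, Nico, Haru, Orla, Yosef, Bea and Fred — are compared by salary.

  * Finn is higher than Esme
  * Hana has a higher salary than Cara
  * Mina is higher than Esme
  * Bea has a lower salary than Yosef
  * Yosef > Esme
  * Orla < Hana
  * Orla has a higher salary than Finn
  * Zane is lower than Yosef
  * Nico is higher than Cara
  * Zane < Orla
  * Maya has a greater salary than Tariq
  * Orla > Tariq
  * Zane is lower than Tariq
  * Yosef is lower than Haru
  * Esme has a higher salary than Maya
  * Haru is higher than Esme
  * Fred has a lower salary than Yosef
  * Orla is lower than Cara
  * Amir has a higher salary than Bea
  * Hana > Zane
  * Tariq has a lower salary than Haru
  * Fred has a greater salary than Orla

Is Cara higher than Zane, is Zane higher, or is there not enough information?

Cara

Zane < Tariq and Tariq < Maya give Zane < Maya.
With Maya < Esme: Zane < Tariq < Maya < Esme.
With Esme < Finn: Zane < Tariq < Maya < Esme < Finn.
Then Finn < Orla extends the chain to Orla.
With Orla < Cara: Zane < Tariq < Maya < Esme < Finn < Orla < Cara.
So Cara is higher.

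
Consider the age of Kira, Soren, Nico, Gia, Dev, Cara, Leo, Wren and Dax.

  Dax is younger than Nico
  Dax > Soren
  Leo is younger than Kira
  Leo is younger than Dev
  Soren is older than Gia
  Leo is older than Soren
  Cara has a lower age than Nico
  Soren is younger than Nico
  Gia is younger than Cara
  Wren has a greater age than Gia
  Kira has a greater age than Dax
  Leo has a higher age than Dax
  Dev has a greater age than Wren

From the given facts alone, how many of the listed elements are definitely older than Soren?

The elements the relations force above Soren are Dax, Nico, Leo, Kira, Dev — no chain reaches any other.
That is 5.

5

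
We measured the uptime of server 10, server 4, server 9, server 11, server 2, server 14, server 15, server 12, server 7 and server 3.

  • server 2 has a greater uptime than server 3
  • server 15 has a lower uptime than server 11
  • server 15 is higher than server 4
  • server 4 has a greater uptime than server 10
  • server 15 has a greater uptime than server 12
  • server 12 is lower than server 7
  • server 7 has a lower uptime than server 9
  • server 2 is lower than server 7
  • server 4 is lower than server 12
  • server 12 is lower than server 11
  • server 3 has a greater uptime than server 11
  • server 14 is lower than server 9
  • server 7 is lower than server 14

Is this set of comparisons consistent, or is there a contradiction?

The single ordering server 10 < server 4 < server 12 < server 15 < server 11 < server 3 < server 2 < server 7 < server 14 < server 9 satisfies every listed relation, so no contradiction arises.

consistent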